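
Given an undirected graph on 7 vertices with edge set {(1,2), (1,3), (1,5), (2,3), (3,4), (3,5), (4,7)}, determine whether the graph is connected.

Step 1: Build adjacency list from edges:
  1: 2, 3, 5
  2: 1, 3
  3: 1, 2, 4, 5
  4: 3, 7
  5: 1, 3
  6: (none)
  7: 4

Step 2: Run BFS/DFS from vertex 1:
  Visited: {1, 2, 3, 5, 4, 7}
  Reached 6 of 7 vertices

Step 3: Only 6 of 7 vertices reached. Graph is disconnected.
Connected components: {1, 2, 3, 4, 5, 7}, {6}
Answer: No, the graph is not connected (2 components).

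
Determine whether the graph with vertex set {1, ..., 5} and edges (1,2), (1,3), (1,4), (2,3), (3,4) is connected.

Step 1: Build adjacency list from edges:
  1: 2, 3, 4
  2: 1, 3
  3: 1, 2, 4
  4: 1, 3
  5: (none)

Step 2: Run BFS/DFS from vertex 1:
  Visited: {1, 2, 3, 4}
  Reached 4 of 5 vertices

Step 3: Only 4 of 5 vertices reached. Graph is disconnected.
Connected components: {1, 2, 3, 4}, {5}
Answer: No, the graph is not connected (2 components).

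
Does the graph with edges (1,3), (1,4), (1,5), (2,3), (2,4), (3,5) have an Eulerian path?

Step 1: Find the degree of each vertex:
  deg(1) = 3
  deg(2) = 2
  deg(3) = 3
  deg(4) = 2
  deg(5) = 2

Step 2: Count vertices with odd degree:
  Odd-degree vertices: 1, 3 (2 total)

Step 3: Apply Euler's theorem:
  - Eulerian circuit exists iff graph is connected and all vertices have even degree
  - Eulerian path exists iff graph is connected and has 0 or 2 odd-degree vertices

Graph is connected with exactly 2 odd-degree vertices (1, 3).
Eulerian path exists (starting and ending at the odd-degree vertices), but no Eulerian circuit.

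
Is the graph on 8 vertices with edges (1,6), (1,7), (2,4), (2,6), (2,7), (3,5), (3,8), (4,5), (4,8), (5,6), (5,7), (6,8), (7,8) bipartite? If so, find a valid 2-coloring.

Step 1: Attempt 2-coloring using BFS:
  Start at vertex 1, assign color 0
  Color vertex 6 with color 1 (neighbor of 1)
  Color vertex 7 with color 1 (neighbor of 1)
  Color vertex 2 with color 0 (neighbor of 6)
  Color vertex 5 with color 0 (neighbor of 6)
  Color vertex 8 with color 0 (neighbor of 6)
  Color vertex 4 with color 1 (neighbor of 2)
  Color vertex 3 with color 1 (neighbor of 5)

Step 2: 2-coloring succeeded. No conflicts found.
  Set A (color 0): {1, 2, 5, 8}
  Set B (color 1): {3, 4, 6, 7}

The graph is bipartite with partition {1, 2, 5, 8}, {3, 4, 6, 7}.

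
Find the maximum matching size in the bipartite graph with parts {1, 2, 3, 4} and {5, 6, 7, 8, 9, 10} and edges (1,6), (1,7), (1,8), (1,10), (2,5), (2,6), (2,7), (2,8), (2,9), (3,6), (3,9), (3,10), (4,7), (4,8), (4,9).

Step 1: List the neighbors of each left vertex:
  1: 6, 7, 8, 10
  2: 5, 6, 7, 8, 9
  3: 6, 9, 10
  4: 7, 8, 9

Step 2: Greedily match left vertices, then look for augmenting paths:
  Match 1 -- 6
  Match 2 -- 5
  Match 3 -- 9
  Match 4 -- 7
  No augmenting path remains.

Step 3: Verify this is maximum:
  Matching size 4 = min(|L|, |R|) = min(4, 6), which is an upper bound, so this matching is maximum.

Maximum matching: {(1,6), (2,5), (3,9), (4,7)}
Size: 4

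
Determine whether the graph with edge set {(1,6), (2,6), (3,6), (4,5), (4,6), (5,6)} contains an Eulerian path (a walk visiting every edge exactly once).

Step 1: Find the degree of each vertex:
  deg(1) = 1
  deg(2) = 1
  deg(3) = 1
  deg(4) = 2
  deg(5) = 2
  deg(6) = 5

Step 2: Count vertices with odd degree:
  Odd-degree vertices: 1, 2, 3, 6 (4 total)

Step 3: Apply Euler's theorem:
  - Eulerian circuit exists iff graph is connected and all vertices have even degree
  - Eulerian path exists iff graph is connected and has 0 or 2 odd-degree vertices

Graph has 4 odd-degree vertices (need 0 or 2).
Neither Eulerian path nor Eulerian circuit exists.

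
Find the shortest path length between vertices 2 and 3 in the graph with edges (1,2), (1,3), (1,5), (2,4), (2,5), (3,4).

Step 1: Build adjacency list:
  1: 2, 3, 5
  2: 1, 4, 5
  3: 1, 4
  4: 2, 3
  5: 1, 2

Step 2: BFS from vertex 2 to find shortest path to 3:
  vertex 1 reached at distance 1
  vertex 4 reached at distance 1
  vertex 5 reached at distance 1
  vertex 3 reached at distance 2

Step 3: Shortest path: 2 -> 4 -> 3
Path length: 2 edges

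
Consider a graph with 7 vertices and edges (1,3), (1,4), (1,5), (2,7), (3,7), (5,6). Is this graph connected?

Step 1: Build adjacency list from edges:
  1: 3, 4, 5
  2: 7
  3: 1, 7
  4: 1
  5: 1, 6
  6: 5
  7: 2, 3

Step 2: Run BFS/DFS from vertex 1:
  Visited: {1, 3, 4, 5, 7, 6, 2}
  Reached 7 of 7 vertices

Step 3: All 7 vertices reached from vertex 1, so the graph is connected.
Answer: Yes, the graph is connected.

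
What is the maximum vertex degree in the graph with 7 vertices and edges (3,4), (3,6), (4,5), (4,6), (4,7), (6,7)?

Step 1: Count edges incident to each vertex:
  deg(1) = 0 (neighbors: none)
  deg(2) = 0 (neighbors: none)
  deg(3) = 2 (neighbors: 4, 6)
  deg(4) = 4 (neighbors: 3, 5, 6, 7)
  deg(5) = 1 (neighbors: 4)
  deg(6) = 3 (neighbors: 3, 4, 7)
  deg(7) = 2 (neighbors: 4, 6)

Step 2: Find maximum:
  max(0, 0, 2, 4, 1, 3, 2) = 4 (vertex 4)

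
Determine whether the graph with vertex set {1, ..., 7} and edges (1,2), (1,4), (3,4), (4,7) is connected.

Step 1: Build adjacency list from edges:
  1: 2, 4
  2: 1
  3: 4
  4: 1, 3, 7
  5: (none)
  6: (none)
  7: 4

Step 2: Run BFS/DFS from vertex 1:
  Visited: {1, 2, 4, 3, 7}
  Reached 5 of 7 vertices

Step 3: Only 5 of 7 vertices reached. Graph is disconnected.
Connected components: {1, 2, 3, 4, 7}, {5}, {6}
Answer: No, the graph is not connected (3 components).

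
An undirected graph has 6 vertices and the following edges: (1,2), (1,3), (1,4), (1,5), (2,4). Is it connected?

Step 1: Build adjacency list from edges:
  1: 2, 3, 4, 5
  2: 1, 4
  3: 1
  4: 1, 2
  5: 1
  6: (none)

Step 2: Run BFS/DFS from vertex 1:
  Visited: {1, 2, 3, 4, 5}
  Reached 5 of 6 vertices

Step 3: Only 5 of 6 vertices reached. Graph is disconnected.
Connected components: {1, 2, 3, 4, 5}, {6}
Answer: No, the graph is not connected (2 components).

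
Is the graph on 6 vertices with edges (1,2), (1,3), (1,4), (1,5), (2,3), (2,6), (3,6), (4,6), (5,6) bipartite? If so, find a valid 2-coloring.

Step 1: Attempt 2-coloring using BFS:
  Start at vertex 1, assign color 0
  Color vertex 2 with color 1 (neighbor of 1)
  Color vertex 3 with color 1 (neighbor of 1)
  Color vertex 4 with color 1 (neighbor of 1)
  Color vertex 5 with color 1 (neighbor of 1)

Step 2: Conflict found! Vertices 2 and 3 are adjacent but have the same color.
This means the graph contains an odd cycle.

The graph is NOT bipartite.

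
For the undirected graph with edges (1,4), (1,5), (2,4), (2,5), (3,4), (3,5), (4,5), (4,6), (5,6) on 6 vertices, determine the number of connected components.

Step 1: Build adjacency list from edges:
  1: 4, 5
  2: 4, 5
  3: 4, 5
  4: 1, 2, 3, 5, 6
  5: 1, 2, 3, 4, 6
  6: 4, 5

Step 2: Run BFS/DFS from vertex 1:
  Visited: {1, 4, 5, 2, 3, 6}
  Reached 6 of 6 vertices

Step 3: All 6 vertices reached from vertex 1, so the graph is connected.
Number of connected components: 1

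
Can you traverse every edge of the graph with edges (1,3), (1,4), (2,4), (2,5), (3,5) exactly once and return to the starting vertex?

Step 1: Find the degree of each vertex:
  deg(1) = 2
  deg(2) = 2
  deg(3) = 2
  deg(4) = 2
  deg(5) = 2

Step 2: Count vertices with odd degree:
  All vertices have even degree (0 odd-degree vertices)

Step 3: Apply Euler's theorem:
  - Eulerian circuit exists iff graph is connected and all vertices have even degree
  - Eulerian path exists iff graph is connected and has 0 or 2 odd-degree vertices

Graph is connected with 0 odd-degree vertices.
Both Eulerian circuit and Eulerian path exist.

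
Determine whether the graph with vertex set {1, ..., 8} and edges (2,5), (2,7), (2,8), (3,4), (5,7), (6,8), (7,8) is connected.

Step 1: Build adjacency list from edges:
  1: (none)
  2: 5, 7, 8
  3: 4
  4: 3
  5: 2, 7
  6: 8
  7: 2, 5, 8
  8: 2, 6, 7

Step 2: Run BFS/DFS from vertex 1:
  Visited: {1}
  Reached 1 of 8 vertices

Step 3: Only 1 of 8 vertices reached. Graph is disconnected.
Connected components: {1}, {2, 5, 6, 7, 8}, {3, 4}
Answer: No, the graph is not connected (3 components).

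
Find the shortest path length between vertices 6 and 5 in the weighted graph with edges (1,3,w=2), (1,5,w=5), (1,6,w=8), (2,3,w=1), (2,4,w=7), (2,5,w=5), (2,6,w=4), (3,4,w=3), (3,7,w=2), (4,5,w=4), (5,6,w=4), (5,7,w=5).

Step 1: Build adjacency list with weights:
  1: 3(w=2), 5(w=5), 6(w=8)
  2: 3(w=1), 4(w=7), 5(w=5), 6(w=4)
  3: 1(w=2), 2(w=1), 4(w=3), 7(w=2)
  4: 2(w=7), 3(w=3), 5(w=4)
  5: 1(w=5), 2(w=5), 4(w=4), 6(w=4), 7(w=5)
  6: 1(w=8), 2(w=4), 5(w=4)
  7: 3(w=2), 5(w=5)

Step 2: Apply Dijkstra's algorithm from vertex 6:
  Visit vertex 6 (distance=0)
    Update dist[1] = 8
    Update dist[2] = 4
    Update dist[5] = 4
  Visit vertex 2 (distance=4)
    Update dist[3] = 5
    Update dist[4] = 11
  Visit vertex 5 (distance=4)
    Update dist[4] = 8
    Update dist[7] = 9

Step 3: Shortest path: 6 -> 5
Total weight: 4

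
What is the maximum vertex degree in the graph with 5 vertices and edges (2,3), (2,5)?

Step 1: Count edges incident to each vertex:
  deg(1) = 0 (neighbors: none)
  deg(2) = 2 (neighbors: 3, 5)
  deg(3) = 1 (neighbors: 2)
  deg(4) = 0 (neighbors: none)
  deg(5) = 1 (neighbors: 2)

Step 2: Find maximum:
  max(0, 2, 1, 0, 1) = 2 (vertex 2)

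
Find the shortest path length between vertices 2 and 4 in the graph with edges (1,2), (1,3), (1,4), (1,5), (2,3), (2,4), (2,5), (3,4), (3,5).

Step 1: Build adjacency list:
  1: 2, 3, 4, 5
  2: 1, 3, 4, 5
  3: 1, 2, 4, 5
  4: 1, 2, 3
  5: 1, 2, 3

Step 2: BFS from vertex 2 to find shortest path to 4:
  vertex 1 reached at distance 1
  vertex 3 reached at distance 1
  vertex 4 reached at distance 1

Step 3: Shortest path: 2 -> 4
Path length: 1 edge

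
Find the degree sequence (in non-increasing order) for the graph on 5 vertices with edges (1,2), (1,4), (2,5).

Step 1: Count edges incident to each vertex:
  deg(1) = 2 (neighbors: 2, 4)
  deg(2) = 2 (neighbors: 1, 5)
  deg(3) = 0 (neighbors: none)
  deg(4) = 1 (neighbors: 1)
  deg(5) = 1 (neighbors: 2)

Step 2: Sort degrees in non-increasing order:
  Degrees: [2, 2, 0, 1, 1] -> sorted: [2, 2, 1, 1, 0]

Degree sequence: [2, 2, 1, 1, 0]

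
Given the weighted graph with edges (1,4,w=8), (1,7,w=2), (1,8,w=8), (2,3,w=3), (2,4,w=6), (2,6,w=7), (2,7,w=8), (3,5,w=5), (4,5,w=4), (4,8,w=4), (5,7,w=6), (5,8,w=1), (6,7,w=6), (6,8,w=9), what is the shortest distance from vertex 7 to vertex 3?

Step 1: Build adjacency list with weights:
  1: 4(w=8), 7(w=2), 8(w=8)
  2: 3(w=3), 4(w=6), 6(w=7), 7(w=8)
  3: 2(w=3), 5(w=5)
  4: 1(w=8), 2(w=6), 5(w=4), 8(w=4)
  5: 3(w=5), 4(w=4), 7(w=6), 8(w=1)
  6: 2(w=7), 7(w=6), 8(w=9)
  7: 1(w=2), 2(w=8), 5(w=6), 6(w=6)
  8: 1(w=8), 4(w=4), 5(w=1), 6(w=9)

Step 2: Apply Dijkstra's algorithm from vertex 7:
  Visit vertex 7 (distance=0)
    Update dist[1] = 2
    Update dist[2] = 8
    Update dist[5] = 6
    Update dist[6] = 6
  Visit vertex 1 (distance=2)
    Update dist[4] = 10
    Update dist[8] = 10
  Visit vertex 5 (distance=6)
    Update dist[3] = 11
    Update dist[8] = 7
  Visit vertex 6 (distance=6)
  Visit vertex 8 (distance=7)
  Visit vertex 2 (distance=8)
  Visit vertex 4 (distance=10)
  Visit vertex 3 (distance=11)

Step 3: Shortest path: 7 -> 2 -> 3
Total weight: 8 + 3 = 11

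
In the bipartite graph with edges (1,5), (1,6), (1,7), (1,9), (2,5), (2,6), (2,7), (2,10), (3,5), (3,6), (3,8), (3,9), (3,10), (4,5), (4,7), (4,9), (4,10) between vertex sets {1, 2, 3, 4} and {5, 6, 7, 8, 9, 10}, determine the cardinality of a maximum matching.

Step 1: List the neighbors of each left vertex:
  1: 5, 6, 7, 9
  2: 5, 6, 7, 10
  3: 5, 6, 8, 9, 10
  4: 5, 7, 9, 10

Step 2: Greedily match left vertices, then look for augmenting paths:
  Match 1 -- 5
  Match 2 -- 6
  Match 3 -- 8
  Match 4 -- 7
  No augmenting path remains.

Step 3: Verify this is maximum:
  Matching size 4 = min(|L|, |R|) = min(4, 6), which is an upper bound, so this matching is maximum.

Maximum matching: {(1,5), (2,6), (3,8), (4,7)}
Size: 4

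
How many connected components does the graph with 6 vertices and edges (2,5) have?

Step 1: Build adjacency list from edges:
  1: (none)
  2: 5
  3: (none)
  4: (none)
  5: 2
  6: (none)

Step 2: Run BFS/DFS from vertex 1:
  Visited: {1}
  Reached 1 of 6 vertices

Step 3: Only 1 of 6 vertices reached. Graph is disconnected.
Connected components: {1}, {2, 5}, {3}, {4}, {6}
Number of connected components: 5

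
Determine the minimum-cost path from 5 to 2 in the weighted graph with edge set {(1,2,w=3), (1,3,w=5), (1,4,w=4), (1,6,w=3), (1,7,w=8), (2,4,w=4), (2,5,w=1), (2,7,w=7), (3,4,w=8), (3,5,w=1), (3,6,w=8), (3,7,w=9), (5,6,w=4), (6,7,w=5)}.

Step 1: Build adjacency list with weights:
  1: 2(w=3), 3(w=5), 4(w=4), 6(w=3), 7(w=8)
  2: 1(w=3), 4(w=4), 5(w=1), 7(w=7)
  3: 1(w=5), 4(w=8), 5(w=1), 6(w=8), 7(w=9)
  4: 1(w=4), 2(w=4), 3(w=8)
  5: 2(w=1), 3(w=1), 6(w=4)
  6: 1(w=3), 3(w=8), 5(w=4), 7(w=5)
  7: 1(w=8), 2(w=7), 3(w=9), 6(w=5)

Step 2: Apply Dijkstra's algorithm from vertex 5:
  Visit vertex 5 (distance=0)
    Update dist[2] = 1
    Update dist[3] = 1
    Update dist[6] = 4
  Visit vertex 2 (distance=1)
    Update dist[1] = 4
    Update dist[4] = 5
    Update dist[7] = 8

Step 3: Shortest path: 5 -> 2
Total weight: 1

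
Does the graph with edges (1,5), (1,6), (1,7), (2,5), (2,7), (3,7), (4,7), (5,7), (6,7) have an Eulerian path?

Step 1: Find the degree of each vertex:
  deg(1) = 3
  deg(2) = 2
  deg(3) = 1
  deg(4) = 1
  deg(5) = 3
  deg(6) = 2
  deg(7) = 6

Step 2: Count vertices with odd degree:
  Odd-degree vertices: 1, 3, 4, 5 (4 total)

Step 3: Apply Euler's theorem:
  - Eulerian circuit exists iff graph is connected and all vertices have even degree
  - Eulerian path exists iff graph is connected and has 0 or 2 odd-degree vertices

Graph has 4 odd-degree vertices (need 0 or 2).
Neither Eulerian path nor Eulerian circuit exists.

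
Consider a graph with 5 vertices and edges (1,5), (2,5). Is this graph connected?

Step 1: Build adjacency list from edges:
  1: 5
  2: 5
  3: (none)
  4: (none)
  5: 1, 2

Step 2: Run BFS/DFS from vertex 1:
  Visited: {1, 5, 2}
  Reached 3 of 5 vertices

Step 3: Only 3 of 5 vertices reached. Graph is disconnected.
Connected components: {1, 2, 5}, {3}, {4}
Answer: No, the graph is not connected (3 components).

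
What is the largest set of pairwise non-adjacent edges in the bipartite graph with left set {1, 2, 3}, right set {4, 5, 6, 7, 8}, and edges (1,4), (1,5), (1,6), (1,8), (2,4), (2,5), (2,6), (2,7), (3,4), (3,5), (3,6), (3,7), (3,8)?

Step 1: List the neighbors of each left vertex:
  1: 4, 5, 6, 8
  2: 4, 5, 6, 7
  3: 4, 5, 6, 7, 8

Step 2: Greedily match left vertices, then look for augmenting paths:
  Match 1 -- 4
  Match 2 -- 5
  Match 3 -- 6
  No augmenting path remains.

Step 3: Verify this is maximum:
  Matching size 3 = min(|L|, |R|) = min(3, 5), which is an upper bound, so this matching is maximum.

Maximum matching: {(1,4), (2,5), (3,6)}
Size: 3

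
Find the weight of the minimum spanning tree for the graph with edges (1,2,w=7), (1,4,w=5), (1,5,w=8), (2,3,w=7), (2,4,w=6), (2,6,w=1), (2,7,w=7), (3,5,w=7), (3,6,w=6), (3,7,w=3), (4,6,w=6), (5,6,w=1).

Apply Kruskal's algorithm (sort edges by weight, add if no cycle):

Sorted edges by weight:
  (2,6) w=1
  (5,6) w=1
  (3,7) w=3
  (1,4) w=5
  (2,4) w=6
  (3,6) w=6
  (4,6) w=6
  (1,2) w=7
  (2,7) w=7
  (2,3) w=7
  (3,5) w=7
  (1,5) w=8

Add edge (2,6) w=1 -- no cycle. Running total: 1
Add edge (5,6) w=1 -- no cycle. Running total: 2
Add edge (3,7) w=3 -- no cycle. Running total: 5
Add edge (1,4) w=5 -- no cycle. Running total: 10
Add edge (2,4) w=6 -- no cycle. Running total: 16
Add edge (3,6) w=6 -- no cycle. Running total: 22

MST edges: (2,6,w=1), (5,6,w=1), (3,7,w=3), (1,4,w=5), (2,4,w=6), (3,6,w=6)
Total MST weight: 1 + 1 + 3 + 5 + 6 + 6 = 22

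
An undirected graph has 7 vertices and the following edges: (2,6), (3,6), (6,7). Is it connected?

Step 1: Build adjacency list from edges:
  1: (none)
  2: 6
  3: 6
  4: (none)
  5: (none)
  6: 2, 3, 7
  7: 6

Step 2: Run BFS/DFS from vertex 1:
  Visited: {1}
  Reached 1 of 7 vertices

Step 3: Only 1 of 7 vertices reached. Graph is disconnected.
Connected components: {1}, {2, 3, 6, 7}, {4}, {5}
Answer: No, the graph is not connected (4 components).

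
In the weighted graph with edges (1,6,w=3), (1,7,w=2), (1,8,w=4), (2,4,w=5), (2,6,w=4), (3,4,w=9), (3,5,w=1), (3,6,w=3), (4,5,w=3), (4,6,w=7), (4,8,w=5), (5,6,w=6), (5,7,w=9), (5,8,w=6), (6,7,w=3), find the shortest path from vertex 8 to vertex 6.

Step 1: Build adjacency list with weights:
  1: 6(w=3), 7(w=2), 8(w=4)
  2: 4(w=5), 6(w=4)
  3: 4(w=9), 5(w=1), 6(w=3)
  4: 2(w=5), 3(w=9), 5(w=3), 6(w=7), 8(w=5)
  5: 3(w=1), 4(w=3), 6(w=6), 7(w=9), 8(w=6)
  6: 1(w=3), 2(w=4), 3(w=3), 4(w=7), 5(w=6), 7(w=3)
  7: 1(w=2), 5(w=9), 6(w=3)
  8: 1(w=4), 4(w=5), 5(w=6)

Step 2: Apply Dijkstra's algorithm from vertex 8:
  Visit vertex 8 (distance=0)
    Update dist[1] = 4
    Update dist[4] = 5
    Update dist[5] = 6
  Visit vertex 1 (distance=4)
    Update dist[6] = 7
    Update dist[7] = 6
  Visit vertex 4 (distance=5)
    Update dist[2] = 10
    Update dist[3] = 14
  Visit vertex 5 (distance=6)
    Update dist[3] = 7
  Visit vertex 7 (distance=6)
  Visit vertex 3 (distance=7)
  Visit vertex 6 (distance=7)

Step 3: Shortest path: 8 -> 1 -> 6
Total weight: 4 + 3 = 7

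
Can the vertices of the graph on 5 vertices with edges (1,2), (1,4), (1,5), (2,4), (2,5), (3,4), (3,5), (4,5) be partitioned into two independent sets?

Step 1: Attempt 2-coloring using BFS:
  Start at vertex 1, assign color 0
  Color vertex 2 with color 1 (neighbor of 1)
  Color vertex 4 with color 1 (neighbor of 1)
  Color vertex 5 with color 1 (neighbor of 1)

Step 2: Conflict found! Vertices 2 and 4 are adjacent but have the same color.
This means the graph contains an odd cycle.

The graph is NOT bipartite.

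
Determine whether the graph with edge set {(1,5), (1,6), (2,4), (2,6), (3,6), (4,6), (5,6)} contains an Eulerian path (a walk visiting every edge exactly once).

Step 1: Find the degree of each vertex:
  deg(1) = 2
  deg(2) = 2
  deg(3) = 1
  deg(4) = 2
  deg(5) = 2
  deg(6) = 5

Step 2: Count vertices with odd degree:
  Odd-degree vertices: 3, 6 (2 total)

Step 3: Apply Euler's theorem:
  - Eulerian circuit exists iff graph is connected and all vertices have even degree
  - Eulerian path exists iff graph is connected and has 0 or 2 odd-degree vertices

Graph is connected with exactly 2 odd-degree vertices (3, 6).
Eulerian path exists (starting and ending at the odd-degree vertices), but no Eulerian circuit.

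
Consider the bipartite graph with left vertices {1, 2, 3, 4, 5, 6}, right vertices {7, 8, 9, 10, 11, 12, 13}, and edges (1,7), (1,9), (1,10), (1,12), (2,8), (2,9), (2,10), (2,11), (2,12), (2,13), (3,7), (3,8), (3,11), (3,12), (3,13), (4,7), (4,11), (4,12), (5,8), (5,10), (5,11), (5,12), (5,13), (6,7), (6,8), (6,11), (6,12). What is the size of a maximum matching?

Step 1: List the neighbors of each left vertex:
  1: 7, 9, 10, 12
  2: 8, 9, 10, 11, 12, 13
  3: 7, 8, 11, 12, 13
  4: 7, 11, 12
  5: 8, 10, 11, 12, 13
  6: 7, 8, 11, 12

Step 2: Greedily match left vertices, then look for augmenting paths:
  Match 1 -- 9
  Match 2 -- 8
  Match 3 -- 11
  Match 4 -- 12
  Match 5 -- 10
  Match 6 -- 7
  No augmenting path remains.

Step 3: Verify this is maximum:
  Matching size 6 = min(|L|, |R|) = min(6, 7), which is an upper bound, so this matching is maximum.

Maximum matching: {(1,9), (2,8), (3,11), (4,12), (5,10), (6,7)}
Size: 6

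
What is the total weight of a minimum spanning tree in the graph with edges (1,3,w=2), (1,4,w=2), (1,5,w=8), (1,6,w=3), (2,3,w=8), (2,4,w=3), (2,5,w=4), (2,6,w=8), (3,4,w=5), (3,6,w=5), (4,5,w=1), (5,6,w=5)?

Apply Kruskal's algorithm (sort edges by weight, add if no cycle):

Sorted edges by weight:
  (4,5) w=1
  (1,3) w=2
  (1,4) w=2
  (1,6) w=3
  (2,4) w=3
  (2,5) w=4
  (3,6) w=5
  (3,4) w=5
  (5,6) w=5
  (1,5) w=8
  (2,3) w=8
  (2,6) w=8

Add edge (4,5) w=1 -- no cycle. Running total: 1
Add edge (1,3) w=2 -- no cycle. Running total: 3
Add edge (1,4) w=2 -- no cycle. Running total: 5
Add edge (1,6) w=3 -- no cycle. Running total: 8
Add edge (2,4) w=3 -- no cycle. Running total: 11

MST edges: (4,5,w=1), (1,3,w=2), (1,4,w=2), (1,6,w=3), (2,4,w=3)
Total MST weight: 1 + 2 + 2 + 3 + 3 = 11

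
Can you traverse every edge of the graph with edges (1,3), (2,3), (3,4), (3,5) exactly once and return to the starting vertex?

Step 1: Find the degree of each vertex:
  deg(1) = 1
  deg(2) = 1
  deg(3) = 4
  deg(4) = 1
  deg(5) = 1

Step 2: Count vertices with odd degree:
  Odd-degree vertices: 1, 2, 4, 5 (4 total)

Step 3: Apply Euler's theorem:
  - Eulerian circuit exists iff graph is connected and all vertices have even degree
  - Eulerian path exists iff graph is connected and has 0 or 2 odd-degree vertices

Graph has 4 odd-degree vertices (need 0 or 2).
Neither Eulerian path nor Eulerian circuit exists.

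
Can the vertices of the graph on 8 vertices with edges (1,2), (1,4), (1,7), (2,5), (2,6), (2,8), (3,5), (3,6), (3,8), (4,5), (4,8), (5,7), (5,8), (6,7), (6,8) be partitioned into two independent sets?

Step 1: Attempt 2-coloring using BFS:
  Start at vertex 1, assign color 0
  Color vertex 2 with color 1 (neighbor of 1)
  Color vertex 4 with color 1 (neighbor of 1)
  Color vertex 7 with color 1 (neighbor of 1)
  Color vertex 5 with color 0 (neighbor of 2)
  Color vertex 6 with color 0 (neighbor of 2)
  Color vertex 8 with color 0 (neighbor of 2)
  Color vertex 3 with color 1 (neighbor of 5)

Step 2: Conflict found! Vertices 5 and 8 are adjacent but have the same color.
This means the graph contains an odd cycle.

The graph is NOT bipartite.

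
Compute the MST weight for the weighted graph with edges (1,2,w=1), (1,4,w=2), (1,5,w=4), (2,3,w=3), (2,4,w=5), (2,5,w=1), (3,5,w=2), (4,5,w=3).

Apply Kruskal's algorithm (sort edges by weight, add if no cycle):

Sorted edges by weight:
  (1,2) w=1
  (2,5) w=1
  (1,4) w=2
  (3,5) w=2
  (2,3) w=3
  (4,5) w=3
  (1,5) w=4
  (2,4) w=5

Add edge (1,2) w=1 -- no cycle. Running total: 1
Add edge (2,5) w=1 -- no cycle. Running total: 2
Add edge (1,4) w=2 -- no cycle. Running total: 4
Add edge (3,5) w=2 -- no cycle. Running total: 6

MST edges: (1,2,w=1), (2,5,w=1), (1,4,w=2), (3,5,w=2)
Total MST weight: 1 + 1 + 2 + 2 = 6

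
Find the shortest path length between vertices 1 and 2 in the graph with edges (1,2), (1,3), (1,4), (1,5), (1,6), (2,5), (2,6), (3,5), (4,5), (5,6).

Step 1: Build adjacency list:
  1: 2, 3, 4, 5, 6
  2: 1, 5, 6
  3: 1, 5
  4: 1, 5
  5: 1, 2, 3, 4, 6
  6: 1, 2, 5

Step 2: BFS from vertex 1 to find shortest path to 2:
  vertex 2 reached at distance 1

Step 3: Shortest path: 1 -> 2
Path length: 1 edge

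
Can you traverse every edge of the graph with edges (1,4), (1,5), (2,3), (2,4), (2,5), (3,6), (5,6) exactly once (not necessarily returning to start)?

Step 1: Find the degree of each vertex:
  deg(1) = 2
  deg(2) = 3
  deg(3) = 2
  deg(4) = 2
  deg(5) = 3
  deg(6) = 2

Step 2: Count vertices with odd degree:
  Odd-degree vertices: 2, 5 (2 total)

Step 3: Apply Euler's theorem:
  - Eulerian circuit exists iff graph is connected and all vertices have even degree
  - Eulerian path exists iff graph is connected and has 0 or 2 odd-degree vertices

Graph is connected with exactly 2 odd-degree vertices (2, 5).
Eulerian path exists (starting and ending at the odd-degree vertices), but no Eulerian circuit.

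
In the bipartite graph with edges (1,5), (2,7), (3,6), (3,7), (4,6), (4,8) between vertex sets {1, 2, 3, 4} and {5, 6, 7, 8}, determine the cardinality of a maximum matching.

Step 1: List the neighbors of each left vertex:
  1: 5
  2: 7
  3: 6, 7
  4: 6, 8

Step 2: Greedily match left vertices, then look for augmenting paths:
  Match 1 -- 5
  Match 2 -- 7
  Match 3 -- 6
  Match 4 -- 8
  No augmenting path remains.

Step 3: Verify this is maximum:
  Matching size 4 = min(|L|, |R|) = min(4, 4), which is an upper bound, so this matching is maximum.

Maximum matching: {(1,5), (2,7), (3,6), (4,8)}
Size: 4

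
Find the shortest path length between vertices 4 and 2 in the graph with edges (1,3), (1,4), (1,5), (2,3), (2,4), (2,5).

Step 1: Build adjacency list:
  1: 3, 4, 5
  2: 3, 4, 5
  3: 1, 2
  4: 1, 2
  5: 1, 2

Step 2: BFS from vertex 4 to find shortest path to 2:
  vertex 1 reached at distance 1
  vertex 2 reached at distance 1

Step 3: Shortest path: 4 -> 2
Path length: 1 edge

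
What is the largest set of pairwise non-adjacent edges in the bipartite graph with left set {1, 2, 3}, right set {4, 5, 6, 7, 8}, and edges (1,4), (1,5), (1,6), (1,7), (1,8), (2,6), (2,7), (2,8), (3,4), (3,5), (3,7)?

Step 1: List the neighbors of each left vertex:
  1: 4, 5, 6, 7, 8
  2: 6, 7, 8
  3: 4, 5, 7

Step 2: Greedily match left vertices, then look for augmenting paths:
  Match 1 -- 4
  Match 2 -- 6
  Match 3 -- 5
  No augmenting path remains.

Step 3: Verify this is maximum:
  Matching size 3 = min(|L|, |R|) = min(3, 5), which is an upper bound, so this matching is maximum.

Maximum matching: {(1,4), (2,6), (3,5)}
Size: 3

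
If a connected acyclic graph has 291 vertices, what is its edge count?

A tree on n vertices always has exactly n - 1 edges.
For n = 291: edges = 291 - 1 = 290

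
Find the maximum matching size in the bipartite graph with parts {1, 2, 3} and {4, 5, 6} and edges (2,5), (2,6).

Step 1: List the neighbors of each left vertex:
  1: (none)
  2: 5, 6
  3: (none)

Step 2: Greedily match left vertices, then look for augmenting paths:
  Match 2 -- 5
  No augmenting path remains.

Step 3: Verify this is maximum:
  Matching has size 1. The vertex set {2} covers every edge and has size 1; any matching has at most one edge per cover vertex, so 1 is maximum (König's theorem).

Maximum matching: {(2,5)}
Size: 1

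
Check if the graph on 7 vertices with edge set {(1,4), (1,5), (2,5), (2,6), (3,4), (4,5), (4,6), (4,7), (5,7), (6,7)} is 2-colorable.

Step 1: Attempt 2-coloring using BFS:
  Start at vertex 1, assign color 0
  Color vertex 4 with color 1 (neighbor of 1)
  Color vertex 5 with color 1 (neighbor of 1)
  Color vertex 3 with color 0 (neighbor of 4)

Step 2: Conflict found! Vertices 4 and 5 are adjacent but have the same color.
This means the graph contains an odd cycle.

The graph is NOT bipartite.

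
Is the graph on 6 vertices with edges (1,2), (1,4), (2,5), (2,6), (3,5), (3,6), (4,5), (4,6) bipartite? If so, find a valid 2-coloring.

Step 1: Attempt 2-coloring using BFS:
  Start at vertex 1, assign color 0
  Color vertex 2 with color 1 (neighbor of 1)
  Color vertex 4 with color 1 (neighbor of 1)
  Color vertex 5 with color 0 (neighbor of 2)
  Color vertex 6 with color 0 (neighbor of 2)
  Color vertex 3 with color 1 (neighbor of 5)

Step 2: 2-coloring succeeded. No conflicts found.
  Set A (color 0): {1, 5, 6}
  Set B (color 1): {2, 3, 4}

The graph is bipartite with partition {1, 5, 6}, {2, 3, 4}.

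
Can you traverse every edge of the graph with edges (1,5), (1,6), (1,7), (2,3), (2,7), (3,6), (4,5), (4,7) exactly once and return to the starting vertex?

Step 1: Find the degree of each vertex:
  deg(1) = 3
  deg(2) = 2
  deg(3) = 2
  deg(4) = 2
  deg(5) = 2
  deg(6) = 2
  deg(7) = 3

Step 2: Count vertices with odd degree:
  Odd-degree vertices: 1, 7 (2 total)

Step 3: Apply Euler's theorem:
  - Eulerian circuit exists iff graph is connected and all vertices have even degree
  - Eulerian path exists iff graph is connected and has 0 or 2 odd-degree vertices

Graph is connected with exactly 2 odd-degree vertices (1, 7).
Eulerian path exists (starting and ending at the odd-degree vertices), but no Eulerian circuit.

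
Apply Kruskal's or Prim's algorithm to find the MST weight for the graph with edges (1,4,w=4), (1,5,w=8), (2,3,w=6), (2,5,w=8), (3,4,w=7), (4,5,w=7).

Apply Kruskal's algorithm (sort edges by weight, add if no cycle):

Sorted edges by weight:
  (1,4) w=4
  (2,3) w=6
  (3,4) w=7
  (4,5) w=7
  (1,5) w=8
  (2,5) w=8

Add edge (1,4) w=4 -- no cycle. Running total: 4
Add edge (2,3) w=6 -- no cycle. Running total: 10
Add edge (3,4) w=7 -- no cycle. Running total: 17
Add edge (4,5) w=7 -- no cycle. Running total: 24

MST edges: (1,4,w=4), (2,3,w=6), (3,4,w=7), (4,5,w=7)
Total MST weight: 4 + 6 + 7 + 7 = 24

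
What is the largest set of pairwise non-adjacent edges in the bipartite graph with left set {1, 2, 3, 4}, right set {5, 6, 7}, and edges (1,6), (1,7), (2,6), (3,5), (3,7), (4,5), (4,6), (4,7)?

Step 1: List the neighbors of each left vertex:
  1: 6, 7
  2: 6
  3: 5, 7
  4: 5, 6, 7

Step 2: Greedily match left vertices, then look for augmenting paths:
  Match 1 -- 6
  Match 3 -- 5
  Match 4 -- 7
  No augmenting path remains.

Step 3: Verify this is maximum:
  Matching size 3 = min(|L|, |R|) = min(4, 3), which is an upper bound, so this matching is maximum.

Maximum matching: {(1,6), (3,5), (4,7)}
Size: 3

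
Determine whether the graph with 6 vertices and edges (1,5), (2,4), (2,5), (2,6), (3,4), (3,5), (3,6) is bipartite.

Step 1: Attempt 2-coloring using BFS:
  Start at vertex 1, assign color 0
  Color vertex 5 with color 1 (neighbor of 1)
  Color vertex 2 with color 0 (neighbor of 5)
  Color vertex 3 with color 0 (neighbor of 5)
  Color vertex 4 with color 1 (neighbor of 2)
  Color vertex 6 with color 1 (neighbor of 2)

Step 2: 2-coloring succeeded. No conflicts found.
  Set A (color 0): {1, 2, 3}
  Set B (color 1): {4, 5, 6}

The graph is bipartite with partition {1, 2, 3}, {4, 5, 6}.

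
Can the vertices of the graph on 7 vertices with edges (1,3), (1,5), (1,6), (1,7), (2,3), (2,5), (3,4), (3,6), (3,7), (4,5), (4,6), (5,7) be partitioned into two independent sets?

Step 1: Attempt 2-coloring using BFS:
  Start at vertex 1, assign color 0
  Color vertex 3 with color 1 (neighbor of 1)
  Color vertex 5 with color 1 (neighbor of 1)
  Color vertex 6 with color 1 (neighbor of 1)
  Color vertex 7 with color 1 (neighbor of 1)
  Color vertex 2 with color 0 (neighbor of 3)
  Color vertex 4 with color 0 (neighbor of 3)

Step 2: Conflict found! Vertices 3 and 6 are adjacent but have the same color.
This means the graph contains an odd cycle.

The graph is NOT bipartite.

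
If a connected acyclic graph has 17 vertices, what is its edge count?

A tree on n vertices always has exactly n - 1 edges.
For n = 17: edges = 17 - 1 = 16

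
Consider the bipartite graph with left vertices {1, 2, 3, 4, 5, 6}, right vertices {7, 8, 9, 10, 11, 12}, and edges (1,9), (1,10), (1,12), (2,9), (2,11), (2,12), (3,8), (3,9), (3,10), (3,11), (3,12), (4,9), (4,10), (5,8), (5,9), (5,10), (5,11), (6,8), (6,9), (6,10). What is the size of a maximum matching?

Step 1: List the neighbors of each left vertex:
  1: 9, 10, 12
  2: 9, 11, 12
  3: 8, 9, 10, 11, 12
  4: 9, 10
  5: 8, 9, 10, 11
  6: 8, 9, 10

Step 2: Greedily match left vertices, then look for augmenting paths:
  Match 1 -- 9
  Match 2 -- 11
  Match 3 -- 12
  Match 4 -- 10
  Match 5 -- 8
  No augmenting path remains.

Step 3: Verify this is maximum:
  Matching has size 5. The vertex set {8, 9, 10, 11, 12} covers every edge and has size 5; any matching has at most one edge per cover vertex, so 5 is maximum (König's theorem).

Maximum matching: {(1,9), (2,11), (3,12), (4,10), (5,8)}
Size: 5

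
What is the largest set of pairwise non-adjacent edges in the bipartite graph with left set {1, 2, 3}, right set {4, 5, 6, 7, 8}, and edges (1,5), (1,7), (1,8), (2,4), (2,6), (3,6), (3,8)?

Step 1: List the neighbors of each left vertex:
  1: 5, 7, 8
  2: 4, 6
  3: 6, 8

Step 2: Greedily match left vertices, then look for augmenting paths:
  Match 1 -- 5
  Match 2 -- 4
  Match 3 -- 6
  No augmenting path remains.

Step 3: Verify this is maximum:
  Matching size 3 = min(|L|, |R|) = min(3, 5), which is an upper bound, so this matching is maximum.

Maximum matching: {(1,5), (2,4), (3,6)}
Size: 3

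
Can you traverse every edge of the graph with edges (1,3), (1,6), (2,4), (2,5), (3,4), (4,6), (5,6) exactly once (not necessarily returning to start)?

Step 1: Find the degree of each vertex:
  deg(1) = 2
  deg(2) = 2
  deg(3) = 2
  deg(4) = 3
  deg(5) = 2
  deg(6) = 3

Step 2: Count vertices with odd degree:
  Odd-degree vertices: 4, 6 (2 total)

Step 3: Apply Euler's theorem:
  - Eulerian circuit exists iff graph is connected and all vertices have even degree
  - Eulerian path exists iff graph is connected and has 0 or 2 odd-degree vertices

Graph is connected with exactly 2 odd-degree vertices (4, 6).
Eulerian path exists (starting and ending at the odd-degree vertices), but no Eulerian circuit.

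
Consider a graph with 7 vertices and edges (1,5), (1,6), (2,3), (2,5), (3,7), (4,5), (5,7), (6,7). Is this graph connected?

Step 1: Build adjacency list from edges:
  1: 5, 6
  2: 3, 5
  3: 2, 7
  4: 5
  5: 1, 2, 4, 7
  6: 1, 7
  7: 3, 5, 6

Step 2: Run BFS/DFS from vertex 1:
  Visited: {1, 5, 6, 2, 4, 7, 3}
  Reached 7 of 7 vertices

Step 3: All 7 vertices reached from vertex 1, so the graph is connected.
Answer: Yes, the graph is connected.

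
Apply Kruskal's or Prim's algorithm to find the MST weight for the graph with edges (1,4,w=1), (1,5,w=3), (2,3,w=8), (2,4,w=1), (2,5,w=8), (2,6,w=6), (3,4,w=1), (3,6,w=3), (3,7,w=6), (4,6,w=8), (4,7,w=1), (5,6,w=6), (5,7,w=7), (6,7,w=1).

Apply Kruskal's algorithm (sort edges by weight, add if no cycle):

Sorted edges by weight:
  (1,4) w=1
  (2,4) w=1
  (3,4) w=1
  (4,7) w=1
  (6,7) w=1
  (1,5) w=3
  (3,6) w=3
  (2,6) w=6
  (3,7) w=6
  (5,6) w=6
  (5,7) w=7
  (2,3) w=8
  (2,5) w=8
  (4,6) w=8

Add edge (1,4) w=1 -- no cycle. Running total: 1
Add edge (2,4) w=1 -- no cycle. Running total: 2
Add edge (3,4) w=1 -- no cycle. Running total: 3
Add edge (4,7) w=1 -- no cycle. Running total: 4
Add edge (6,7) w=1 -- no cycle. Running total: 5
Add edge (1,5) w=3 -- no cycle. Running total: 8

MST edges: (1,4,w=1), (2,4,w=1), (3,4,w=1), (4,7,w=1), (6,7,w=1), (1,5,w=3)
Total MST weight: 1 + 1 + 1 + 1 + 1 + 3 = 8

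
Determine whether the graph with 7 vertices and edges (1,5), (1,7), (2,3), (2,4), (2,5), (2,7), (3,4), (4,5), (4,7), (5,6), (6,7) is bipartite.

Step 1: Attempt 2-coloring using BFS:
  Start at vertex 1, assign color 0
  Color vertex 5 with color 1 (neighbor of 1)
  Color vertex 7 with color 1 (neighbor of 1)
  Color vertex 2 with color 0 (neighbor of 5)
  Color vertex 4 with color 0 (neighbor of 5)
  Color vertex 6 with color 0 (neighbor of 5)
  Color vertex 3 with color 1 (neighbor of 2)

Step 2: Conflict found! Vertices 2 and 4 are adjacent but have the same color.
This means the graph contains an odd cycle.

The graph is NOT bipartite.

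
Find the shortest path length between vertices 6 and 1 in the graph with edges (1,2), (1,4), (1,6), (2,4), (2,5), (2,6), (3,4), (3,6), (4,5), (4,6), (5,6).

Step 1: Build adjacency list:
  1: 2, 4, 6
  2: 1, 4, 5, 6
  3: 4, 6
  4: 1, 2, 3, 5, 6
  5: 2, 4, 6
  6: 1, 2, 3, 4, 5

Step 2: BFS from vertex 6 to find shortest path to 1:
  vertex 1 reached at distance 1

Step 3: Shortest path: 6 -> 1
Path length: 1 edge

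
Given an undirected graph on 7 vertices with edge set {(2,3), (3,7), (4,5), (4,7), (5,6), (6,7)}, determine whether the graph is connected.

Step 1: Build adjacency list from edges:
  1: (none)
  2: 3
  3: 2, 7
  4: 5, 7
  5: 4, 6
  6: 5, 7
  7: 3, 4, 6

Step 2: Run BFS/DFS from vertex 1:
  Visited: {1}
  Reached 1 of 7 vertices

Step 3: Only 1 of 7 vertices reached. Graph is disconnected.
Connected components: {1}, {2, 3, 4, 5, 6, 7}
Answer: No, the graph is not connected (2 components).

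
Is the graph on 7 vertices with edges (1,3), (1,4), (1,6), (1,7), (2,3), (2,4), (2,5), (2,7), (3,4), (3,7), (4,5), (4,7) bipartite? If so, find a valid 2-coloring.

Step 1: Attempt 2-coloring using BFS:
  Start at vertex 1, assign color 0
  Color vertex 3 with color 1 (neighbor of 1)
  Color vertex 4 with color 1 (neighbor of 1)
  Color vertex 6 with color 1 (neighbor of 1)
  Color vertex 7 with color 1 (neighbor of 1)
  Color vertex 2 with color 0 (neighbor of 3)

Step 2: Conflict found! Vertices 3 and 4 are adjacent but have the same color.
This means the graph contains an odd cycle.

The graph is NOT bipartite.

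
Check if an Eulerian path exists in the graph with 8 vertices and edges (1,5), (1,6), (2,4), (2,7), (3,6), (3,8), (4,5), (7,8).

Step 1: Find the degree of each vertex:
  deg(1) = 2
  deg(2) = 2
  deg(3) = 2
  deg(4) = 2
  deg(5) = 2
  deg(6) = 2
  deg(7) = 2
  deg(8) = 2

Step 2: Count vertices with odd degree:
  All vertices have even degree (0 odd-degree vertices)

Step 3: Apply Euler's theorem:
  - Eulerian circuit exists iff graph is connected and all vertices have even degree
  - Eulerian path exists iff graph is connected and has 0 or 2 odd-degree vertices

Graph is connected with 0 odd-degree vertices.
Both Eulerian circuit and Eulerian path exist.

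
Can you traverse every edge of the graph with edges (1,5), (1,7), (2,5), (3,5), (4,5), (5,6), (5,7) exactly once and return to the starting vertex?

Step 1: Find the degree of each vertex:
  deg(1) = 2
  deg(2) = 1
  deg(3) = 1
  deg(4) = 1
  deg(5) = 6
  deg(6) = 1
  deg(7) = 2

Step 2: Count vertices with odd degree:
  Odd-degree vertices: 2, 3, 4, 6 (4 total)

Step 3: Apply Euler's theorem:
  - Eulerian circuit exists iff graph is connected and all vertices have even degree
  - Eulerian path exists iff graph is connected and has 0 or 2 odd-degree vertices

Graph has 4 odd-degree vertices (need 0 or 2).
Neither Eulerian path nor Eulerian circuit exists.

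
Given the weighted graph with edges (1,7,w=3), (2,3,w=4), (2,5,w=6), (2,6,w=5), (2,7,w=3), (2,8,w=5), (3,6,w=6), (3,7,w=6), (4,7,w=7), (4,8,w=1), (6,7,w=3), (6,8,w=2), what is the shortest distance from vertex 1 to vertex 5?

Step 1: Build adjacency list with weights:
  1: 7(w=3)
  2: 3(w=4), 5(w=6), 6(w=5), 7(w=3), 8(w=5)
  3: 2(w=4), 6(w=6), 7(w=6)
  4: 7(w=7), 8(w=1)
  5: 2(w=6)
  6: 2(w=5), 3(w=6), 7(w=3), 8(w=2)
  7: 1(w=3), 2(w=3), 3(w=6), 4(w=7), 6(w=3)
  8: 2(w=5), 4(w=1), 6(w=2)

Step 2: Apply Dijkstra's algorithm from vertex 1:
  Visit vertex 1 (distance=0)
    Update dist[7] = 3
  Visit vertex 7 (distance=3)
    Update dist[2] = 6
    Update dist[3] = 9
    Update dist[4] = 10
    Update dist[6] = 6
  Visit vertex 2 (distance=6)
    Update dist[5] = 12
    Update dist[8] = 11
  Visit vertex 6 (distance=6)
    Update dist[8] = 8
  Visit vertex 8 (distance=8)
    Update dist[4] = 9
  Visit vertex 3 (distance=9)
  Visit vertex 4 (distance=9)
  Visit vertex 5 (distance=12)

Step 3: Shortest path: 1 -> 7 -> 2 -> 5
Total weight: 3 + 3 + 6 = 12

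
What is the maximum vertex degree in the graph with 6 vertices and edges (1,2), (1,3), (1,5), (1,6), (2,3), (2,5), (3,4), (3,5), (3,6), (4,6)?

Step 1: Count edges incident to each vertex:
  deg(1) = 4 (neighbors: 2, 3, 5, 6)
  deg(2) = 3 (neighbors: 1, 3, 5)
  deg(3) = 5 (neighbors: 1, 2, 4, 5, 6)
  deg(4) = 2 (neighbors: 3, 6)
  deg(5) = 3 (neighbors: 1, 2, 3)
  deg(6) = 3 (neighbors: 1, 3, 4)

Step 2: Find maximum:
  max(4, 3, 5, 2, 3, 3) = 5 (vertex 3)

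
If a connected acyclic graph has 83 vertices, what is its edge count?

A tree on n vertices always has exactly n - 1 edges.
For n = 83: edges = 83 - 1 = 82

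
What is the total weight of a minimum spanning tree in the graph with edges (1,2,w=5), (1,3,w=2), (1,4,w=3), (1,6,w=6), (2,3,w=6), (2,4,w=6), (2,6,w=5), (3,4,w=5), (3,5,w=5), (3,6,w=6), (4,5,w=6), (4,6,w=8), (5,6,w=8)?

Apply Kruskal's algorithm (sort edges by weight, add if no cycle):

Sorted edges by weight:
  (1,3) w=2
  (1,4) w=3
  (1,2) w=5
  (2,6) w=5
  (3,4) w=5
  (3,5) w=5
  (1,6) w=6
  (2,3) w=6
  (2,4) w=6
  (3,6) w=6
  (4,5) w=6
  (4,6) w=8
  (5,6) w=8

Add edge (1,3) w=2 -- no cycle. Running total: 2
Add edge (1,4) w=3 -- no cycle. Running total: 5
Add edge (1,2) w=5 -- no cycle. Running total: 10
Add edge (2,6) w=5 -- no cycle. Running total: 15
Skip edge (3,4) w=5 -- would create cycle
Add edge (3,5) w=5 -- no cycle. Running total: 20

MST edges: (1,3,w=2), (1,4,w=3), (1,2,w=5), (2,6,w=5), (3,5,w=5)
Total MST weight: 2 + 3 + 5 + 5 + 5 = 20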